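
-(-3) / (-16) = -3 / 16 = -0.19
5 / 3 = 1.67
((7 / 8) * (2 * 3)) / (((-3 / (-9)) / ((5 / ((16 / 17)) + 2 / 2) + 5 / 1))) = 11403 / 64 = 178.17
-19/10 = -1.90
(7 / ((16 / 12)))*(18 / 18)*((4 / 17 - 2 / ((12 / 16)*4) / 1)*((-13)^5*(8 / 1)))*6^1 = 686149464 / 17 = 40361733.18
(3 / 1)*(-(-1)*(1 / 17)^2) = 3 / 289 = 0.01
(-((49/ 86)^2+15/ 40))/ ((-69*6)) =10349/ 6123888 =0.00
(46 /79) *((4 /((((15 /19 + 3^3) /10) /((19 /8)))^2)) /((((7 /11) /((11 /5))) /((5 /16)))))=1.84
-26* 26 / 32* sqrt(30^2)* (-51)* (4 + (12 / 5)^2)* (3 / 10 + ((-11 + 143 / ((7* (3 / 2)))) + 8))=1205565387 / 350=3444472.53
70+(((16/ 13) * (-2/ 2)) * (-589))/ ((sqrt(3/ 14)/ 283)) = 70+2666992 * sqrt(42)/ 39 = 443251.63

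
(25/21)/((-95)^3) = -1/720195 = -0.00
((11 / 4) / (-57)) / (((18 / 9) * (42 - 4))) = -11 / 17328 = -0.00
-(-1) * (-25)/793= -25/793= -0.03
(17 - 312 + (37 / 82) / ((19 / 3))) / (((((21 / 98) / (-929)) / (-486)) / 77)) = -37273833790578 / 779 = -47848310385.85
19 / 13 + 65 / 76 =2289 / 988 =2.32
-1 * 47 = -47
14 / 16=7 / 8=0.88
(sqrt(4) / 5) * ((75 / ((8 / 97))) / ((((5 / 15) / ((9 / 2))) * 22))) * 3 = 117855 / 176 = 669.63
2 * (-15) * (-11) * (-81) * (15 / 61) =-400950 / 61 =-6572.95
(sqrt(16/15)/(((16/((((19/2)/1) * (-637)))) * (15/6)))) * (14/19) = -4459 * sqrt(15)/150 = -115.13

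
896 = 896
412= 412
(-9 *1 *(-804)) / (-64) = -1809 / 16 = -113.06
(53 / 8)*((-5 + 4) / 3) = -53 / 24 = -2.21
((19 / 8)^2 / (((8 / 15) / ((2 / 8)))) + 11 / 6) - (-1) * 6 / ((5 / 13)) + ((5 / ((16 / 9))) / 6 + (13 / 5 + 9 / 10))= 738697 / 30720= 24.05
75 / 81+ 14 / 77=329 / 297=1.11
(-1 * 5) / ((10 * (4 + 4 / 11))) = -11 / 96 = -0.11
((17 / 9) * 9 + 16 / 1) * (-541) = -17853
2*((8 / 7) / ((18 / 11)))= 88 / 63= 1.40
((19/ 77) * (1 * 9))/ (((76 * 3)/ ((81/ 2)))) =243/ 616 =0.39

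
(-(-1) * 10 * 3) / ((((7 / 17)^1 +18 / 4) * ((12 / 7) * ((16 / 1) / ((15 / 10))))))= 1785 / 5344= 0.33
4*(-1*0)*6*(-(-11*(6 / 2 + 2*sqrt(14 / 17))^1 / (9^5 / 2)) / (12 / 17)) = 0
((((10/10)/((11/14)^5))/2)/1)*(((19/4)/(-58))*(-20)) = 12773320/4670479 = 2.73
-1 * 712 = -712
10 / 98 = 5 / 49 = 0.10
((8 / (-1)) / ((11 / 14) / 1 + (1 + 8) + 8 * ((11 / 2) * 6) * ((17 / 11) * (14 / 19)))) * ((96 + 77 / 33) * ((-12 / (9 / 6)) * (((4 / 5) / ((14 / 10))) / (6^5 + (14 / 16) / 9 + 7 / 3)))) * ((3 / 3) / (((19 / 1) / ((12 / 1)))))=43499520 / 46243640837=0.00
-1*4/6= -2/3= -0.67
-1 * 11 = -11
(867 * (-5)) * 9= -39015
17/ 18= 0.94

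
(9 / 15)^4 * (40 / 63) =72 / 875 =0.08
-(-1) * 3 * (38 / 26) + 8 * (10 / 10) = 161 / 13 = 12.38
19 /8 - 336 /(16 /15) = -2501 /8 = -312.62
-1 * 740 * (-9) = 6660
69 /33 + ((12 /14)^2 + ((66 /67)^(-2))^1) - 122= -25217099 /213444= -118.14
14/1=14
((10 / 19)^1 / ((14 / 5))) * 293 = 7325 / 133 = 55.08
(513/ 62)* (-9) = -4617/ 62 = -74.47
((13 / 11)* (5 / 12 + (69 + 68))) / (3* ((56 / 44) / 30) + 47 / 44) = 107185 / 789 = 135.85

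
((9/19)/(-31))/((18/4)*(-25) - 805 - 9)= 18/1091417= 0.00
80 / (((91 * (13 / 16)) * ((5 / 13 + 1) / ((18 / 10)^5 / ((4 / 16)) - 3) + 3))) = 13825280 / 38576499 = 0.36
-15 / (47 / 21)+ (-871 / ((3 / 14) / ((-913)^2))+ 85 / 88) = -42040539107671 / 12408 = -3388180134.40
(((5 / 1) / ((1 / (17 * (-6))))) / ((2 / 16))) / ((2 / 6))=-12240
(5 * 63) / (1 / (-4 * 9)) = -11340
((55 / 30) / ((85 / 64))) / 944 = 22 / 15045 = 0.00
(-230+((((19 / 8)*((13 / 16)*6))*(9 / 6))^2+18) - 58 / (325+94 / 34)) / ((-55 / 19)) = -38785317443 / 1255260160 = -30.90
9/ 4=2.25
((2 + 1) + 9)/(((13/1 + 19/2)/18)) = 48/5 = 9.60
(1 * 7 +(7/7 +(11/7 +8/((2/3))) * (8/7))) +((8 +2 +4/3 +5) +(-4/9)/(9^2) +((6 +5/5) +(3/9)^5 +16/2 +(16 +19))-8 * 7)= 1208876/35721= 33.84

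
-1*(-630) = 630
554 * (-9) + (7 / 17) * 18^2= -4852.59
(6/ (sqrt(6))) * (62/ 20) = 31 * sqrt(6)/ 10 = 7.59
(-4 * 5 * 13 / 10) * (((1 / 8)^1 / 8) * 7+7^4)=-62428.84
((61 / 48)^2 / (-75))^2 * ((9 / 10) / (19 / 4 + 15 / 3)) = 13845841 / 323481600000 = 0.00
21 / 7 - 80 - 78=-155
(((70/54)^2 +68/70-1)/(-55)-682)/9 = -957109796/12629925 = -75.78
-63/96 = -21/32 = -0.66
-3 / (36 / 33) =-11 / 4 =-2.75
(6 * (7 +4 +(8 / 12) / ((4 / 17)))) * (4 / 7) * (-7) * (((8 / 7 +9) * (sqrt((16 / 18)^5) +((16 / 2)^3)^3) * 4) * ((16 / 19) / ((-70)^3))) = 24137728 * sqrt(2) / 1385677125 +25310242275328 / 5702375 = 4438544.01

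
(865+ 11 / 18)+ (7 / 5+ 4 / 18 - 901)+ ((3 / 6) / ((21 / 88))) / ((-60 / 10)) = -21493 / 630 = -34.12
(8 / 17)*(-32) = -256 / 17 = -15.06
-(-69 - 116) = 185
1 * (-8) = -8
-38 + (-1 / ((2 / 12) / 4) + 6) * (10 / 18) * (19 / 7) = -456 / 7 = -65.14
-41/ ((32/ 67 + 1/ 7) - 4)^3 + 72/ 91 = 671591453279/ 362350772875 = 1.85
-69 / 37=-1.86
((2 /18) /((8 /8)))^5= 1 /59049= 0.00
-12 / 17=-0.71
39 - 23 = 16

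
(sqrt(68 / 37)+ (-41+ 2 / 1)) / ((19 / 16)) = -31.70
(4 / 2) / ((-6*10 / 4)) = -2 / 15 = -0.13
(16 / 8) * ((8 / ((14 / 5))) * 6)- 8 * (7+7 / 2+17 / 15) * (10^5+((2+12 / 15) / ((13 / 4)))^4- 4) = -17442964845214912 / 1874315625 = -9306311.39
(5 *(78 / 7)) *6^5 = 433234.29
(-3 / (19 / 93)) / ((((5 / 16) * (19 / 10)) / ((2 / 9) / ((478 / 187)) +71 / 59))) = -162443968 / 5090461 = -31.91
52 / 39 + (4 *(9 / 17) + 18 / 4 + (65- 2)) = 7237 / 102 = 70.95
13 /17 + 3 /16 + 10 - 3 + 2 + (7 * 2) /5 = 17343 /1360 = 12.75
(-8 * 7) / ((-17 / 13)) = 728 / 17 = 42.82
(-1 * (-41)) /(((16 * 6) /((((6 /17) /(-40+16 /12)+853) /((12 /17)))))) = 34483009 /66816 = 516.09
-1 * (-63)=63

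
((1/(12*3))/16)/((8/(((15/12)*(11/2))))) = 55/36864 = 0.00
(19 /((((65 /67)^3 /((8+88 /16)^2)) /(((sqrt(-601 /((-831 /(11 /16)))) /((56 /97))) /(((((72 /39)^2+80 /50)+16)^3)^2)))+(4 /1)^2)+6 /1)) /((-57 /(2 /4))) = 6421922228100920210279803380882474815395911890625 /217802699089038290715082148118417985711388649702979466216572-10979513651440335520282600678639812942538211328000*sqrt(5493741) /54450674772259572678770537029604496427847162425744866554143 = -0.00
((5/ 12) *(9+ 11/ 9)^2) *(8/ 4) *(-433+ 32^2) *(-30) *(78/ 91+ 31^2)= -280666451600/ 189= -1485007680.42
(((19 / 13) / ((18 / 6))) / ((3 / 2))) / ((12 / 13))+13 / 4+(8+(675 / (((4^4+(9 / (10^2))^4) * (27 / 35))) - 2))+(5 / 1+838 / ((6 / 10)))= 3911326200007937 / 2764800708588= 1414.69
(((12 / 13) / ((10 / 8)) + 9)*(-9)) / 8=-5697 / 520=-10.96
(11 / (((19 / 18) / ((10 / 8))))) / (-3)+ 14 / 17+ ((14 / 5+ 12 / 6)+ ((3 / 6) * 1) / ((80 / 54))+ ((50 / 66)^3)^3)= 2040103404330649849 / 1199272756946465520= 1.70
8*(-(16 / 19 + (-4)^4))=-39040 / 19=-2054.74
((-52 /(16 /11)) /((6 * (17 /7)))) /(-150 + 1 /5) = 715 /43656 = 0.02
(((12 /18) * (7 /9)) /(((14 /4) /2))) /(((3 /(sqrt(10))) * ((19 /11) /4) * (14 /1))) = 176 * sqrt(10) /10773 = 0.05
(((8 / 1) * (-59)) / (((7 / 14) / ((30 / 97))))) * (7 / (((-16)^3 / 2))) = 6195 / 6208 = 1.00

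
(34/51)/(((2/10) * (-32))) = -5/48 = -0.10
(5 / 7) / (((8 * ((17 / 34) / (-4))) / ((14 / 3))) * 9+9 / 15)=-50 / 93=-0.54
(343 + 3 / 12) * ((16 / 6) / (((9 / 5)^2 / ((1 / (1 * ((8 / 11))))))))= 377575 / 972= 388.45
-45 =-45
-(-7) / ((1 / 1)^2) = 7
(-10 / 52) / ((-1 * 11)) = 0.02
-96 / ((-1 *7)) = 96 / 7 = 13.71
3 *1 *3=9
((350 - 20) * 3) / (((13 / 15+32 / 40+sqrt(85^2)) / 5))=57.12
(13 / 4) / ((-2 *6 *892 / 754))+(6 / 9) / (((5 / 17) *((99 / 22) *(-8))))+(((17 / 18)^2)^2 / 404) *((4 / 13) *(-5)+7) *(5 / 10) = -352266899471 / 1229474712960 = -0.29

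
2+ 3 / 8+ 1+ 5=67 / 8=8.38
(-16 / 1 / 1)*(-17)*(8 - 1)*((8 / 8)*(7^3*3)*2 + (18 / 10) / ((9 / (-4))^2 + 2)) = 2214188256 / 565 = 3918917.27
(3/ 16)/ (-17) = -3/ 272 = -0.01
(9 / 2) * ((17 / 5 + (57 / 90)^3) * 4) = 98659 / 1500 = 65.77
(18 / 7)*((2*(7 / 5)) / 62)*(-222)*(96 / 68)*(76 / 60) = -607392 / 13175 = -46.10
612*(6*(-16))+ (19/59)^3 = -12066420149/205379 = -58751.97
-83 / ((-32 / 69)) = 178.97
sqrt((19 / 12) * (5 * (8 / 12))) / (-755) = -sqrt(190) / 4530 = -0.00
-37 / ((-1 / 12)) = 444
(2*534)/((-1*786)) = -178/131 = -1.36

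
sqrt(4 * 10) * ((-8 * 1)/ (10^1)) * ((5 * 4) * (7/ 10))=-112 * sqrt(10)/ 5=-70.84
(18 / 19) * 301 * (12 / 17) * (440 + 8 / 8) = 28672056 / 323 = 88767.98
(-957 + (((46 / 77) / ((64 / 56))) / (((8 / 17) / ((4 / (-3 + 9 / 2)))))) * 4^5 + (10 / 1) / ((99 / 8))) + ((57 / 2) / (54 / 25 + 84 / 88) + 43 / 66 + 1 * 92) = 246333295 / 113058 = 2178.82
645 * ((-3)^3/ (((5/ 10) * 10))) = -3483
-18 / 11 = -1.64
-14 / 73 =-0.19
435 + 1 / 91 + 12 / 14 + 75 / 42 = 11379 / 26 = 437.65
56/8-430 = -423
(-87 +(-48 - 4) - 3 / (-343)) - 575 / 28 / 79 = -15093159 / 108388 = -139.25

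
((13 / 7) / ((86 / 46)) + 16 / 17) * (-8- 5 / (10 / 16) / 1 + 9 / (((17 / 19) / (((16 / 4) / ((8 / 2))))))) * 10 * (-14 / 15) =3999196 / 37281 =107.27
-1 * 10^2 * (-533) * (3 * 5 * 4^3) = 51168000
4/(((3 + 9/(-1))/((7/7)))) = -2/3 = -0.67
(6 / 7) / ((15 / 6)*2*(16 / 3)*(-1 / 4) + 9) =18 / 49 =0.37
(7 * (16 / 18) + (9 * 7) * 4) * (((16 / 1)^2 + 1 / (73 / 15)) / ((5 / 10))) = 86931544 / 657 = 132315.90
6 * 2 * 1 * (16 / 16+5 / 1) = 72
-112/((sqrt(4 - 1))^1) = -64.66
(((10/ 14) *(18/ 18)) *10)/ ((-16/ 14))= -25/ 4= -6.25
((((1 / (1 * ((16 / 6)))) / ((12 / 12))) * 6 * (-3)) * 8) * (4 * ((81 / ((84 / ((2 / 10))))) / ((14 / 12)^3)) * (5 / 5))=-314928 / 12005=-26.23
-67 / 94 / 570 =-67 / 53580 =-0.00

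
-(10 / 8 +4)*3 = -63 / 4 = -15.75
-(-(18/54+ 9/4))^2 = -961/144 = -6.67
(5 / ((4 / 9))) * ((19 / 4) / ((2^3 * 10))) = 171 / 256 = 0.67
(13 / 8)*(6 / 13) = 3 / 4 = 0.75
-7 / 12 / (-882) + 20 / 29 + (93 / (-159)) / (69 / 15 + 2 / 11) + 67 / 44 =14056300567 / 6723169992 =2.09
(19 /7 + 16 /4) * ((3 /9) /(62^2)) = 47 /80724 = 0.00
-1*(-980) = 980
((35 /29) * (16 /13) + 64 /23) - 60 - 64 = -1038196 /8671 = -119.73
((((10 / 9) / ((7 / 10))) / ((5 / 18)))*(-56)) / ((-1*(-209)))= -320 / 209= -1.53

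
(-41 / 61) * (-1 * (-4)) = -2.69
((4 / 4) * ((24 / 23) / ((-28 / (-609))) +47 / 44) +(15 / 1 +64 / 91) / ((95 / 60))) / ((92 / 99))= 530410473 / 14634256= 36.24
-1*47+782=735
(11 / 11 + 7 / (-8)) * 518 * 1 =259 / 4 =64.75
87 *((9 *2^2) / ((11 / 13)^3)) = 6881004 / 1331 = 5169.80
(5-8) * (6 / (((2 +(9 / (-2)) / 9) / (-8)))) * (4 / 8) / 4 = 12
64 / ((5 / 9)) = 576 / 5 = 115.20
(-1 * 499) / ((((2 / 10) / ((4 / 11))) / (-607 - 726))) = 13303340 / 11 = 1209394.55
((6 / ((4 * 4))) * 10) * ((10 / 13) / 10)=15 / 52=0.29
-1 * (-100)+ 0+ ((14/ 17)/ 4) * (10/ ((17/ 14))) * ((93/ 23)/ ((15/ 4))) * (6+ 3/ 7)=742820/ 6647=111.75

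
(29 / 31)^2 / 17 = 841 / 16337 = 0.05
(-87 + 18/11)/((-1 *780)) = 313/2860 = 0.11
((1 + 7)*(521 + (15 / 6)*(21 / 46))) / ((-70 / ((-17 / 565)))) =816629 / 454825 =1.80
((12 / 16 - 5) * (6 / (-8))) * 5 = 255 / 16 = 15.94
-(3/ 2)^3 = -27/ 8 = -3.38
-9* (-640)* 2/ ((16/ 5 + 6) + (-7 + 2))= 19200/ 7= 2742.86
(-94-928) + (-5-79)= -1106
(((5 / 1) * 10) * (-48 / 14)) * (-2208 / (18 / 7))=147200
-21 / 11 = -1.91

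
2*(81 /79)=162 /79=2.05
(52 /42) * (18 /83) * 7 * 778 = 121368 /83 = 1462.27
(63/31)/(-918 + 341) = -63/17887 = -0.00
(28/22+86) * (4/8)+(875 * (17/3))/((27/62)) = 10183630/891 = 11429.44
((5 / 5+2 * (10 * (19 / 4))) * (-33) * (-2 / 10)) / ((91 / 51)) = 161568 / 455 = 355.09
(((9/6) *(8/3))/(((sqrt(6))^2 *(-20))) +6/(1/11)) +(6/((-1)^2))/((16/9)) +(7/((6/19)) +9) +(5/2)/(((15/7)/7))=4347/40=108.68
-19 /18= -1.06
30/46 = 0.65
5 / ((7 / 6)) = 30 / 7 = 4.29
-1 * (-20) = 20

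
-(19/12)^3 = -6859/1728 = -3.97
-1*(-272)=272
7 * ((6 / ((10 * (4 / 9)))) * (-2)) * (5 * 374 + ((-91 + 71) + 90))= -36666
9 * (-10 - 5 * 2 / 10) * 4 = -396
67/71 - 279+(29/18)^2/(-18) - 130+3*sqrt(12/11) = -169024415/414072+6*sqrt(33)/11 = -405.07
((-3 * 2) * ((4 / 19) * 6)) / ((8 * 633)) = -6 / 4009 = -0.00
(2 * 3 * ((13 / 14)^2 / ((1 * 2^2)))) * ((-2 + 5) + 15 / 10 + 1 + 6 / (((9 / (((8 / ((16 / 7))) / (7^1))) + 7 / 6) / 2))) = 714363 / 90160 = 7.92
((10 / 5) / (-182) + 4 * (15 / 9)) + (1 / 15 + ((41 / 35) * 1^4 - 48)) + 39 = -302 / 273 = -1.11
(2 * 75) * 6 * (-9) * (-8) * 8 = 518400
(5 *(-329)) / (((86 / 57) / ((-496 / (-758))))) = -11626860 / 16297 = -713.44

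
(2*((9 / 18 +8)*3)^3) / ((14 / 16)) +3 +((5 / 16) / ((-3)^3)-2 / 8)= 114618745 / 3024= 37903.02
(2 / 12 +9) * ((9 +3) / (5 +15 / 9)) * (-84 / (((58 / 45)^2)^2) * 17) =-8537.88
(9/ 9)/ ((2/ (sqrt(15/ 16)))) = sqrt(15)/ 8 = 0.48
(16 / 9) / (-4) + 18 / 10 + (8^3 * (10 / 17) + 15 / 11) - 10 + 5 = 2515207 / 8415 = 298.90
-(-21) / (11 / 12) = 252 / 11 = 22.91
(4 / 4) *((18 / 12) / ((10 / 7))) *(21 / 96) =147 / 640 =0.23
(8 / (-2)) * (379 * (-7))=10612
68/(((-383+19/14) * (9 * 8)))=-119/48087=-0.00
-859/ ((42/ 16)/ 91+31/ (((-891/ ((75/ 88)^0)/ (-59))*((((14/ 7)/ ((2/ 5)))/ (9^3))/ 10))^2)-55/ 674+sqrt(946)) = -4463912390955709988296/ 1501577567062176627699105+15448644691370176*sqrt(946)/ 1501577567062176627699105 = -0.00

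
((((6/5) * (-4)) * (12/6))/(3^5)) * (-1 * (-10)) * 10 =-320/81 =-3.95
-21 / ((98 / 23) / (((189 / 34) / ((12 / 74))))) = -22977 / 136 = -168.95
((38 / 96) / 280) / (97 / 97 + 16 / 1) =19 / 228480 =0.00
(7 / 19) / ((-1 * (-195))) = 7 / 3705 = 0.00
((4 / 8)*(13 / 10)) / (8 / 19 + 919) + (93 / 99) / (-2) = -1802413 / 3843180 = -0.47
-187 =-187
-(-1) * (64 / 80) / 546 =2 / 1365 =0.00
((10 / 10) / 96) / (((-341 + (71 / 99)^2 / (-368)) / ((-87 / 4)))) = 6537267 / 9839303432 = 0.00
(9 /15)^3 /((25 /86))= 2322 /3125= 0.74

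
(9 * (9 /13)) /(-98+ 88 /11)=-9 /130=-0.07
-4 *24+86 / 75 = -7114 / 75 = -94.85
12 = 12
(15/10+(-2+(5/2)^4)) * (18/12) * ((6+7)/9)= 8021/96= 83.55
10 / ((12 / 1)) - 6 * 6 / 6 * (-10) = 365 / 6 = 60.83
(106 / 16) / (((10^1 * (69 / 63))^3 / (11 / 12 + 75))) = 149049621 / 389344000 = 0.38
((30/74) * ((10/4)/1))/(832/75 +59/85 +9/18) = 95625/1159321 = 0.08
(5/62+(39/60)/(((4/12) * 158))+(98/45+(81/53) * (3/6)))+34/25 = 1026804361/233634600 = 4.39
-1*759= -759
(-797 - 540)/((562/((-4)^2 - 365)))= 466613/562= 830.27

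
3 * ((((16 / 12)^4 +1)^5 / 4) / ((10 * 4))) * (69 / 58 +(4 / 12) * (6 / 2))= 51.18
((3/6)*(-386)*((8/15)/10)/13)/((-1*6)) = 386/2925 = 0.13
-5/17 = -0.29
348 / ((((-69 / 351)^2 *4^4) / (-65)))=-77411295 / 33856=-2286.49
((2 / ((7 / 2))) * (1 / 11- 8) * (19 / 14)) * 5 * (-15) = 247950 / 539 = 460.02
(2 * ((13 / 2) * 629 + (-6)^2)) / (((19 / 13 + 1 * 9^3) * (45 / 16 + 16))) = 214474 / 357287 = 0.60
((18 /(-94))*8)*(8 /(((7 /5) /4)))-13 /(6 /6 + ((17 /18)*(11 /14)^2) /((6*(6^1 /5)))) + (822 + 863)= 5691200413 /3474569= 1637.96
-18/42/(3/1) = -1/7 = -0.14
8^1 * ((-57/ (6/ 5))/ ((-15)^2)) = -76/ 45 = -1.69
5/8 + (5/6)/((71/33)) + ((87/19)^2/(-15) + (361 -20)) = 349211651/1025240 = 340.61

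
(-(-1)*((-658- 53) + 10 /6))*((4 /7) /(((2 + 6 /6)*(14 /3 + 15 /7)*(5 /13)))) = -8512 /165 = -51.59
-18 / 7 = -2.57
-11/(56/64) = -88/7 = -12.57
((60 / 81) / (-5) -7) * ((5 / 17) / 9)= -965 / 4131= -0.23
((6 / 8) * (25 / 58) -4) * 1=-853 / 232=-3.68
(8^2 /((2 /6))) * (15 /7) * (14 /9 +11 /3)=15040 /7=2148.57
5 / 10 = 1 / 2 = 0.50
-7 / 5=-1.40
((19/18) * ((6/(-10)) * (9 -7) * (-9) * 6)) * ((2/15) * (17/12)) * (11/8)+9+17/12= 16909/600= 28.18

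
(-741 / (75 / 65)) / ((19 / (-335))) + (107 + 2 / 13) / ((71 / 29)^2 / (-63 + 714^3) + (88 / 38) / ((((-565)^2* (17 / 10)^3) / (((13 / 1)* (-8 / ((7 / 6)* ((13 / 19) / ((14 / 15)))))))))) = -26243812363088133556208 / 44821534123505971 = -585517.94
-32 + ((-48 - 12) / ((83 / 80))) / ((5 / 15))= -205.49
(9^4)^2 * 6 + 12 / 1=258280338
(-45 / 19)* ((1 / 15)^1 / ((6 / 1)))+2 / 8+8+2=777 / 76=10.22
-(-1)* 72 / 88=9 / 11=0.82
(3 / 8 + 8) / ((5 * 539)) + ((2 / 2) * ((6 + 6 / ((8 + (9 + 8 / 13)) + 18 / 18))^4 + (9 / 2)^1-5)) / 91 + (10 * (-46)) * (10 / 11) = -2188168651310399 / 5461864287880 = -400.63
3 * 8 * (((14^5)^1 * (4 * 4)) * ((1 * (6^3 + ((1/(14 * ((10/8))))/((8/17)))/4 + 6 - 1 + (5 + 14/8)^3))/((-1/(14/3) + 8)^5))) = 293555375830370304/76931197745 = 3815817.05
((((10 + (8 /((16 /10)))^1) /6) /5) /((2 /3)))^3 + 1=91 /64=1.42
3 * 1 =3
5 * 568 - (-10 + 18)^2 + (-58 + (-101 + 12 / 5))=13097 / 5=2619.40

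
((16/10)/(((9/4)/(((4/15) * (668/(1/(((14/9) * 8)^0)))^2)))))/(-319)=-57116672/215325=-265.26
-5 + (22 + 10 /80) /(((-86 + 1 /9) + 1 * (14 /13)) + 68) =-6.32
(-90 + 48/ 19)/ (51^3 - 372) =-554/ 837767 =-0.00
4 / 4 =1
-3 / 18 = -1 / 6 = -0.17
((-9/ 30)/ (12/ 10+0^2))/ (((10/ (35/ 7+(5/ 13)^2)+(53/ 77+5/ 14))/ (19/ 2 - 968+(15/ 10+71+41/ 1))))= 808665/ 11438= 70.70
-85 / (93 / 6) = -170 / 31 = -5.48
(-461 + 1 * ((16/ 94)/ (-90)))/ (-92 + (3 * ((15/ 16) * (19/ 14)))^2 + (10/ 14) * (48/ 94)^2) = 2299360007168/ 385276052835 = 5.97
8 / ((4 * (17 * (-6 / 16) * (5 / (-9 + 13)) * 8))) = -8 / 255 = -0.03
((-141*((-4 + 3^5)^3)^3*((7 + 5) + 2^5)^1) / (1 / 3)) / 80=-11838976569951366317553027 / 20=-591948828497568315877651.40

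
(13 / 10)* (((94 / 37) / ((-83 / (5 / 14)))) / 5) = -611 / 214970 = -0.00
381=381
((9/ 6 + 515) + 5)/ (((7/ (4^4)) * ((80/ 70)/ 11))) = 183568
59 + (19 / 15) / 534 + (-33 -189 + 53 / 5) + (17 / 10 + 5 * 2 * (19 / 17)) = -9499298 / 68085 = -139.52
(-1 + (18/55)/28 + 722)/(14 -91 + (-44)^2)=555179/1431430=0.39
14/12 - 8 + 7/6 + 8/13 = -197/39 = -5.05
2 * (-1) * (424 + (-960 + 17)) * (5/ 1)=5190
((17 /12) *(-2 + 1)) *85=-1445 /12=-120.42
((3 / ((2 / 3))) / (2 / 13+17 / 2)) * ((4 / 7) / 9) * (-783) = -4524 / 175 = -25.85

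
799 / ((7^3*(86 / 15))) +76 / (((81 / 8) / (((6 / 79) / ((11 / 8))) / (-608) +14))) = 219036778405 / 2076334722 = 105.49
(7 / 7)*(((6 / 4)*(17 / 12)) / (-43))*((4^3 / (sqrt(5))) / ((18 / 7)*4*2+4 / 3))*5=-714*sqrt(5) / 4945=-0.32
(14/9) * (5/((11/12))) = 280/33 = 8.48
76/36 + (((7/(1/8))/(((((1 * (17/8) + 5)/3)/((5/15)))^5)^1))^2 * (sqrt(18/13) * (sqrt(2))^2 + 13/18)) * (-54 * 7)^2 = 13725593025477275/4469547301936929 + 1319963709145088 * sqrt(26)/2152004256488151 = 6.20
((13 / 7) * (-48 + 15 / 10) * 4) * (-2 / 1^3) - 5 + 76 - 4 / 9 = 761.41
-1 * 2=-2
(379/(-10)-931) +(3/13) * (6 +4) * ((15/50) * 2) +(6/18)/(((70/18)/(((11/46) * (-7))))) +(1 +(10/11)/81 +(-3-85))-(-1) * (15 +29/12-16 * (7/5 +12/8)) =-5773780877/5328180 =-1083.63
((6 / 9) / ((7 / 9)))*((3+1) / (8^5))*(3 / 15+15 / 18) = 31 / 286720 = 0.00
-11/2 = -5.50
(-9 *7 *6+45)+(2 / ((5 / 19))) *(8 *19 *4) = 21439 / 5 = 4287.80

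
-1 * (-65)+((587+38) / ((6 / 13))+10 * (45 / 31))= 266665 / 186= 1433.68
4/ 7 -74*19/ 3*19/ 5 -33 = -1813.36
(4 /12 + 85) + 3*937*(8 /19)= 72328 /57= 1268.91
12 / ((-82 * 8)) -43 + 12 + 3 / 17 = -85987 / 2788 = -30.84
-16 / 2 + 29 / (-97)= -805 / 97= -8.30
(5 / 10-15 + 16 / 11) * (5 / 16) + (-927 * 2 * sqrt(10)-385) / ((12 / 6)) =-927 * sqrt(10)-69195 / 352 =-3128.01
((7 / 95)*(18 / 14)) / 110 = 9 / 10450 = 0.00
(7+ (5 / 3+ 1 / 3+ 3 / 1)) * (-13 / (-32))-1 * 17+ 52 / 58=-2605 / 232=-11.23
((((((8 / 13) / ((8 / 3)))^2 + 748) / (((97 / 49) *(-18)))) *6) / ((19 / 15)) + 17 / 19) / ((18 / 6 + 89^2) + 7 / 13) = -30694464 / 2468232221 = -0.01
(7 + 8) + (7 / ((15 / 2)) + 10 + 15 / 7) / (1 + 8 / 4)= 6098 / 315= 19.36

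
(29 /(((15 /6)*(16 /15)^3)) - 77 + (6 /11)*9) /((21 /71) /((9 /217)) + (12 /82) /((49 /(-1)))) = -8.77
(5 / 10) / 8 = 1 / 16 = 0.06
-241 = -241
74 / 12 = 37 / 6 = 6.17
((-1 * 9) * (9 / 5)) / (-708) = 27 / 1180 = 0.02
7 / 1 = 7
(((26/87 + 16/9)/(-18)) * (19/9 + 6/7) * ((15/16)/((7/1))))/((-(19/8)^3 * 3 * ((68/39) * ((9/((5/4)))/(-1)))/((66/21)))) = -0.00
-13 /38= -0.34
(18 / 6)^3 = 27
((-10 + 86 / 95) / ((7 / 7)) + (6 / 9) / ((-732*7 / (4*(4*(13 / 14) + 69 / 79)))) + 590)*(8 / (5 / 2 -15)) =-371.78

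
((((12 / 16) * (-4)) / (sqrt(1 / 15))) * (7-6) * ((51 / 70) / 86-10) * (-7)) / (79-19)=-60149 * sqrt(15) / 17200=-13.54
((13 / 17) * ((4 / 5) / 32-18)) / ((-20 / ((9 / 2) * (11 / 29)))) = 1.17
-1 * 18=-18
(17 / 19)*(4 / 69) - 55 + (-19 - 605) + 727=62996 / 1311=48.05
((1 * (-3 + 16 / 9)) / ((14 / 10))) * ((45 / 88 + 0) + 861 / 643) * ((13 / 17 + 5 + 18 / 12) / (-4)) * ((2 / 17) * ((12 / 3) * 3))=2535455 / 612136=4.14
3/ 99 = 1/ 33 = 0.03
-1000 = -1000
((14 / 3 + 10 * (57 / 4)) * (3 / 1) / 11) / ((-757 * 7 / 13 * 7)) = -11479 / 816046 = -0.01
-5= -5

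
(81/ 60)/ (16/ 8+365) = 27/ 7340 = 0.00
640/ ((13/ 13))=640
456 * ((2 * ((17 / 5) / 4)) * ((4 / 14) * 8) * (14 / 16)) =7752 / 5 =1550.40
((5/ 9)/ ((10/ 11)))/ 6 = 11/ 108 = 0.10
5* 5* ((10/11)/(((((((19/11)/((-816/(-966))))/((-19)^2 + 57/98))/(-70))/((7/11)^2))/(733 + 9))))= -235251100000/2783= -84531476.82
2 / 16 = 0.12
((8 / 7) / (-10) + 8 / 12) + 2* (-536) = -112502 / 105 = -1071.45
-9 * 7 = -63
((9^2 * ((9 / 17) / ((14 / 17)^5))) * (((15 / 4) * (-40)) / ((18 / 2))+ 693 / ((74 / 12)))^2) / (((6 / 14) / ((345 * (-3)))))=-8232390165864960 / 3286969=-2504553637.67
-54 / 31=-1.74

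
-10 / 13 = -0.77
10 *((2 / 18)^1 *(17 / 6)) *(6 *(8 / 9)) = 1360 / 81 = 16.79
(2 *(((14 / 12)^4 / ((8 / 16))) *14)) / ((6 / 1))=16807 / 972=17.29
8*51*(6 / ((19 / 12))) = 29376 / 19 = 1546.11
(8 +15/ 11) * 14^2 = 20188/ 11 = 1835.27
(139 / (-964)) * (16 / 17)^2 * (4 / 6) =-17792 / 208947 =-0.09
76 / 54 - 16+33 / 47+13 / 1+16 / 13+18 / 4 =159701 / 32994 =4.84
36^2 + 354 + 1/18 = 29701/18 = 1650.06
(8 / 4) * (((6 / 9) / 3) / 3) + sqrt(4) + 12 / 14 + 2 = 946 / 189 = 5.01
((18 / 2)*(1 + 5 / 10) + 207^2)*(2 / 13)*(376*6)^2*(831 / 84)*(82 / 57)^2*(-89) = -2009003364742867200 / 32851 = -61155013994790.64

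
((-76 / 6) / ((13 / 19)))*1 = -722 / 39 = -18.51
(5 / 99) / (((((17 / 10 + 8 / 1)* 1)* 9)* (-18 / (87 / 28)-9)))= -0.00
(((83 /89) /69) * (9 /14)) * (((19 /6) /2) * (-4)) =-1577 /28658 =-0.06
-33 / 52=-0.63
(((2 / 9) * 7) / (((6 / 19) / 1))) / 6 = 133 / 162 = 0.82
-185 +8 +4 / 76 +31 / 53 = -177597 / 1007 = -176.36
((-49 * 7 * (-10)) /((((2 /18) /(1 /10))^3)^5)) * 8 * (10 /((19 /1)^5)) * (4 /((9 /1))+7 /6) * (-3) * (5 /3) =-227555454549497067 /1238049500000000000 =-0.18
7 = 7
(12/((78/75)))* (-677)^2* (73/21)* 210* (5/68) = 62733781875/221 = 283863266.40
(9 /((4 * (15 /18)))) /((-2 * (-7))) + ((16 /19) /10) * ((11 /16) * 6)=1437 /2660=0.54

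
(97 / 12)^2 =9409 / 144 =65.34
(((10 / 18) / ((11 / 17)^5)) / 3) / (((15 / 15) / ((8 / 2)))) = 28397140 / 4348377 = 6.53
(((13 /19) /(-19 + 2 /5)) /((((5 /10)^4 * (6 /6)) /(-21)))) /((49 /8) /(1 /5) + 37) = 58240 /318649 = 0.18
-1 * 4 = -4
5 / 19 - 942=-17893 / 19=-941.74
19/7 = 2.71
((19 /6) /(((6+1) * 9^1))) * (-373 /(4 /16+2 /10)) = -70870 /1701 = -41.66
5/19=0.26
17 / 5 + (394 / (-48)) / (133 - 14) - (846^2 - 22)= -715690.67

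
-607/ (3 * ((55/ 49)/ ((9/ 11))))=-89229/ 605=-147.49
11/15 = 0.73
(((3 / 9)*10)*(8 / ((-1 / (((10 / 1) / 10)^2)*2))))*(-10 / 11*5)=2000 / 33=60.61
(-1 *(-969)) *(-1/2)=-969/2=-484.50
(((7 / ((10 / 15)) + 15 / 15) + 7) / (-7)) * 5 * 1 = -185 / 14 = -13.21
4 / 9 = 0.44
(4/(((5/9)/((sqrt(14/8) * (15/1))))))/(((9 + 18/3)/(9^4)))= 118098 * sqrt(7)/5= 62491.59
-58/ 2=-29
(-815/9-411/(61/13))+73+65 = -22040/549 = -40.15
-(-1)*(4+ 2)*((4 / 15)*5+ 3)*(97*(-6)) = -15132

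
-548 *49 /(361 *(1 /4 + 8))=-107408 /11913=-9.02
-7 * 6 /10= -21 /5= -4.20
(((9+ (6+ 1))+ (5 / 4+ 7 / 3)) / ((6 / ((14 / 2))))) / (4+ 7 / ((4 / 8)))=1645 / 1296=1.27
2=2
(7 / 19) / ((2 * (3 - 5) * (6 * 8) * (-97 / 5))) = 35 / 353856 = 0.00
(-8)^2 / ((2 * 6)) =16 / 3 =5.33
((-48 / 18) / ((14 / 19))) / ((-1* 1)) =76 / 21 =3.62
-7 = -7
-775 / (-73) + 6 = 1213 / 73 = 16.62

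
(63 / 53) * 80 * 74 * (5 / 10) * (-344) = -64149120 / 53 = -1210360.75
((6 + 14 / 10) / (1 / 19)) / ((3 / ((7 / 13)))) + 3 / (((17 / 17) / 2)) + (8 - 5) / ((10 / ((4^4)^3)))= 981473227 / 195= 5033196.04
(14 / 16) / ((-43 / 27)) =-189 / 344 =-0.55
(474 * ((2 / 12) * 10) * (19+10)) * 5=114550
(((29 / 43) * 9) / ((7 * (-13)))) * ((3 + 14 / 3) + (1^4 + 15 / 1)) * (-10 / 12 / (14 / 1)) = 10295 / 109564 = 0.09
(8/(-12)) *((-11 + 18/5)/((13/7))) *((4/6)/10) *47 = 8.32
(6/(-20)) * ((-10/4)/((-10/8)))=-3/5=-0.60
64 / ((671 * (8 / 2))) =16 / 671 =0.02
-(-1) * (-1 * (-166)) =166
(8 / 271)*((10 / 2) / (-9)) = -40 / 2439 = -0.02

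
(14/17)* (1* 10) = 140/17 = 8.24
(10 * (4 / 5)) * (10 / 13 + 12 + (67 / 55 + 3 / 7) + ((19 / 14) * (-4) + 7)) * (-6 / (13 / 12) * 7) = -46089792 / 9295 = -4958.56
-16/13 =-1.23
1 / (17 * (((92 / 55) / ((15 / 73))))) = 0.01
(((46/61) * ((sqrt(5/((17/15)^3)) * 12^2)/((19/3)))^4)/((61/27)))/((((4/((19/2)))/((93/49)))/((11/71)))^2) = 201425958780155920800000000/392436377062708902049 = 513270.36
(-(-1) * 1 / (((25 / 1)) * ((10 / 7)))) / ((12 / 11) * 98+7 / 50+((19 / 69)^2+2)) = 366597 / 1428745235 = 0.00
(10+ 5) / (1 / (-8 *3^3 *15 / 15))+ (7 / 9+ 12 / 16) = -116585 / 36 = -3238.47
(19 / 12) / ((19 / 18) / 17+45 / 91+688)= 88179 / 38347094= 0.00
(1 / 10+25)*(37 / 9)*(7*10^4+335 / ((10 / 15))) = 261902687 / 36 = 7275074.64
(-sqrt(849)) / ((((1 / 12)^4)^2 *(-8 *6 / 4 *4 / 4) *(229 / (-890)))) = -4057673435.42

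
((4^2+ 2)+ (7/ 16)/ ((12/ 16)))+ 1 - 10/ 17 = 19.00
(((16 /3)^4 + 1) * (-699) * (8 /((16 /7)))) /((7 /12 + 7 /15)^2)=-3057752200 /1701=-1797620.34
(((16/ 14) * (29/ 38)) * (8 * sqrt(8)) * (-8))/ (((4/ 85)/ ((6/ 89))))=-226.18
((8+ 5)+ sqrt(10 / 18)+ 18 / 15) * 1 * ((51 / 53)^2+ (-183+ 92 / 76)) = -685353557 / 266855 -9652867 * sqrt(5) / 160113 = -2703.07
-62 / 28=-31 / 14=-2.21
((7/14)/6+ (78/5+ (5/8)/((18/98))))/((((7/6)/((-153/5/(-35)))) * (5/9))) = 3153789/122500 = 25.75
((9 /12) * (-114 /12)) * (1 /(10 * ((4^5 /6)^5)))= -13851 /2814749767106560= -0.00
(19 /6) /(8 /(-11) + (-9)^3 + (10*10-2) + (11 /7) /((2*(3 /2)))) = -0.01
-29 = -29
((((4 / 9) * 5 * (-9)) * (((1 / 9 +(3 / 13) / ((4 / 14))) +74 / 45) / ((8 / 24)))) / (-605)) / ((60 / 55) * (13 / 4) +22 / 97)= 581806 / 8633625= 0.07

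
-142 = -142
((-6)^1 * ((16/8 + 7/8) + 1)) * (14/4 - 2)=-279/8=-34.88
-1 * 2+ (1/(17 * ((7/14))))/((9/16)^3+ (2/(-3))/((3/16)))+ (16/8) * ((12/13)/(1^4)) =-5191838/27516931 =-0.19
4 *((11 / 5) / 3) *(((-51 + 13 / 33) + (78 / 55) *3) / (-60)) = 7648 / 3375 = 2.27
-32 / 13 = -2.46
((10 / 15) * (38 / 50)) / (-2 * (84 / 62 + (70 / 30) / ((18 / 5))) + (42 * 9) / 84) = 21204 / 20675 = 1.03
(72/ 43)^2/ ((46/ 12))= 31104/ 42527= 0.73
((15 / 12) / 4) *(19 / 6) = 0.99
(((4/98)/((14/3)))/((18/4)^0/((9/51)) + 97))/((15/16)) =12/132055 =0.00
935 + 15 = 950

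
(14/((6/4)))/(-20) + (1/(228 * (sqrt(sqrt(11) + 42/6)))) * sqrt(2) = -7/15 + sqrt(2)/(228 * sqrt(sqrt(11) + 7)) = -0.46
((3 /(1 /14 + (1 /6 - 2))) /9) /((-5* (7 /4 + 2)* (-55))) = -28 /152625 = -0.00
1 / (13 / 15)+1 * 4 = 67 / 13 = 5.15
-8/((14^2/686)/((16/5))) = -448/5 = -89.60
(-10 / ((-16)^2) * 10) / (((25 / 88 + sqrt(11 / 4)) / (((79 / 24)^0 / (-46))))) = -6875 / 7606928 + 3025 * sqrt(11) / 1901732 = 0.00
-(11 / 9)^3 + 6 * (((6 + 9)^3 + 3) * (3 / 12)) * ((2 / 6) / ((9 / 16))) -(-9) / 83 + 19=182728073 / 60507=3019.95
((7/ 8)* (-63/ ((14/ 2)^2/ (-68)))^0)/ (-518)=-1/ 592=-0.00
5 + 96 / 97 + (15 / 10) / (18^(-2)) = 491.99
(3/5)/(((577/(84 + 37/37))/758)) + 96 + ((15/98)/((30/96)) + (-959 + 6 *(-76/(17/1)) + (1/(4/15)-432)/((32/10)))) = -29412571189/30761024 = -956.16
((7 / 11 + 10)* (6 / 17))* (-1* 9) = -6318 / 187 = -33.79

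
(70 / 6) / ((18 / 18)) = 35 / 3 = 11.67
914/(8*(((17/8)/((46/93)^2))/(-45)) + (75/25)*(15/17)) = 164392040/198371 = 828.71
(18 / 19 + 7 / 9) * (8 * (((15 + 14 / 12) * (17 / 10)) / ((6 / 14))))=1362074 / 1539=885.04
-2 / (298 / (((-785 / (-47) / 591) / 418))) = -785 / 1730007114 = -0.00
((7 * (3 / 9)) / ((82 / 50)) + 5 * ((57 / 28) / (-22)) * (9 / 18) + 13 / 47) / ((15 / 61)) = 5.97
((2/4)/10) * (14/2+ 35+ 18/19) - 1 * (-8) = 964/95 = 10.15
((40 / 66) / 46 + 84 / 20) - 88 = -317971 / 3795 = -83.79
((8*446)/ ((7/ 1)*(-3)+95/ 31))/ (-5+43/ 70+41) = -1935640/ 356257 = -5.43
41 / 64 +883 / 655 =83367 / 41920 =1.99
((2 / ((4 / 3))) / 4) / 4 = 3 / 32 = 0.09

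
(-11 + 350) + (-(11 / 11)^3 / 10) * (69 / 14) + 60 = 55791 / 140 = 398.51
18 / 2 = 9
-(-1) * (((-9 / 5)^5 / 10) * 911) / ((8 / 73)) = -3926935647 / 250000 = -15707.74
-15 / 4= -3.75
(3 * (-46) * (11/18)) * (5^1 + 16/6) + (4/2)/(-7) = -40751/63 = -646.84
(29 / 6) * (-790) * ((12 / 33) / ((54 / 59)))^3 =-18820931560 / 78594219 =-239.47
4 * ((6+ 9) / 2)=30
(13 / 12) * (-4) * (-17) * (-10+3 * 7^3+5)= 226304 / 3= 75434.67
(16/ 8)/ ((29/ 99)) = 198/ 29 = 6.83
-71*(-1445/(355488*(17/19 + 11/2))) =1949305/43191792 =0.05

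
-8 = -8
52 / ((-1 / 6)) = -312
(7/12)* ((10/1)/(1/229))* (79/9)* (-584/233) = -184890020/6291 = -29389.61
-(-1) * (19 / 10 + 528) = 529.90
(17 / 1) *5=85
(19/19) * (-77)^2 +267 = 6196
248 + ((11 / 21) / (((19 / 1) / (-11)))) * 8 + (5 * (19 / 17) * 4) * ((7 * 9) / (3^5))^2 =407248364 / 1648269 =247.08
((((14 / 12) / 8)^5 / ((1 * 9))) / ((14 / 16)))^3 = 13841287201 / 23554621393597287150649344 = 0.00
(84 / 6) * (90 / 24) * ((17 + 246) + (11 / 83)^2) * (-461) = -43853187420 / 6889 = -6365682.60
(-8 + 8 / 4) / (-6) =1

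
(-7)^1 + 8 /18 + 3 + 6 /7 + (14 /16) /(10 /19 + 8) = -23549 /9072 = -2.60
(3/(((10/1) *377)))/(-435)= -1/546650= -0.00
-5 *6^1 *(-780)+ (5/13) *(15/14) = 4258875/182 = 23400.41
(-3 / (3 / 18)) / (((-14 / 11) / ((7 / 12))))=33 / 4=8.25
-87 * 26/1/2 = -1131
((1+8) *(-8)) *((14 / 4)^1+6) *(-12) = 8208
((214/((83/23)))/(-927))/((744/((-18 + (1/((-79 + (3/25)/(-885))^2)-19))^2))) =-43134844457179116506526147901/366452511386492924934468721728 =-0.12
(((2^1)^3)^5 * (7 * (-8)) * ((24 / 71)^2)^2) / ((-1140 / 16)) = 811748818944 / 2414109695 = 336.25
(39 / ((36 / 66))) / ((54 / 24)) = 286 / 9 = 31.78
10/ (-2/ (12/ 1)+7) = 1.46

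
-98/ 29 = -3.38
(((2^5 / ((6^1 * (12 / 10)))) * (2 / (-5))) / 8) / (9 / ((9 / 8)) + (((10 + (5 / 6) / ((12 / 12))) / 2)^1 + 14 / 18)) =-8 / 511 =-0.02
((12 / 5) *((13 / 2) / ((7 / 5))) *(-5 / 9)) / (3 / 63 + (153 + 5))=-130 / 3319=-0.04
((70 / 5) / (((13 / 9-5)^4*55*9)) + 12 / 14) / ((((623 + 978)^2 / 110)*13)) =13311597 / 4703494340608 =0.00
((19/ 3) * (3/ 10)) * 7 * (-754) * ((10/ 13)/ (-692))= 3857/ 346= 11.15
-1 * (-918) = 918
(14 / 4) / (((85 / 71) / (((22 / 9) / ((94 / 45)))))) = 5467 / 1598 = 3.42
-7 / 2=-3.50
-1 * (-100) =100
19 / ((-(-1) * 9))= 19 / 9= 2.11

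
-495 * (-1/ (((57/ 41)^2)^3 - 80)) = -213754690845/ 31428353821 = -6.80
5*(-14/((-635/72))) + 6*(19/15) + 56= 45426/635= 71.54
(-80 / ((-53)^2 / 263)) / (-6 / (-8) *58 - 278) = 42080 / 1317421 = 0.03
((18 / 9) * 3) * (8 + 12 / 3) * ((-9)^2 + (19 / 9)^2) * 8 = 443008 / 9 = 49223.11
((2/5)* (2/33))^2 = 16/27225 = 0.00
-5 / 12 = -0.42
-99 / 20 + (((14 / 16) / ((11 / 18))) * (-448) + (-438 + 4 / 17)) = -4054793 / 3740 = -1084.17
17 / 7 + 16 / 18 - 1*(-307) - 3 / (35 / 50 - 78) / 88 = 310.32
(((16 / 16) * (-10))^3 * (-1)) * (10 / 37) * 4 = 40000 / 37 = 1081.08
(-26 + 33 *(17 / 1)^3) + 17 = 162120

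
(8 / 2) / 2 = 2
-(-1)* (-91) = -91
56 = 56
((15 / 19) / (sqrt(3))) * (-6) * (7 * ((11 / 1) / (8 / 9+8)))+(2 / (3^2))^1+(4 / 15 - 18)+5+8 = -2079 * sqrt(3) / 152 - 203 / 45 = -28.20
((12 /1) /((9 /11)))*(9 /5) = 132 /5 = 26.40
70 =70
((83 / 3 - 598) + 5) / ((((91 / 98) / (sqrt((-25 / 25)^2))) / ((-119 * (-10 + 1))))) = -8476608 / 13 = -652046.77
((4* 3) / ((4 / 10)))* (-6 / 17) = -180 / 17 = -10.59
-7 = -7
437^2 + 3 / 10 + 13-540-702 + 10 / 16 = 7589637 / 40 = 189740.92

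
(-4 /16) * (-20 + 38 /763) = 7611 /1526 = 4.99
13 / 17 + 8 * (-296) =-40243 / 17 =-2367.24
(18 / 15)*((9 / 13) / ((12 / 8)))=36 / 65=0.55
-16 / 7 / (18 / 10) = -80 / 63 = -1.27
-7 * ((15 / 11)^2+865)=-734230 / 121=-6068.02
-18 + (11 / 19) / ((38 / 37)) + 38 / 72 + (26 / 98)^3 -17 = -51816420863 / 1528966404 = -33.89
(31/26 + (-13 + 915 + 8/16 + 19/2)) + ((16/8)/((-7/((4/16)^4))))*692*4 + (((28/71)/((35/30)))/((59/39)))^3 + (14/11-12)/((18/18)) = 529421660098449917/588647285378152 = 899.39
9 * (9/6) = 27/2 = 13.50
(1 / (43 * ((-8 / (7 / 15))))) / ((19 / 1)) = -7 / 98040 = -0.00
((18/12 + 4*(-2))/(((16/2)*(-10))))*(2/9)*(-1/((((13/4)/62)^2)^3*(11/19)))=-276276345880576/183790035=-1503217.22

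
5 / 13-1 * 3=-34 / 13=-2.62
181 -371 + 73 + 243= 126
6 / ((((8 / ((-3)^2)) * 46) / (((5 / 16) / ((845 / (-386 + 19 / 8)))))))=-82863 / 3980288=-0.02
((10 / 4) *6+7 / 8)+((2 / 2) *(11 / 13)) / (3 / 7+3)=16.12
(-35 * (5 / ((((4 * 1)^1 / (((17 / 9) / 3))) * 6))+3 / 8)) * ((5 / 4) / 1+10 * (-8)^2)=-136325 / 12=-11360.42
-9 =-9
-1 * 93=-93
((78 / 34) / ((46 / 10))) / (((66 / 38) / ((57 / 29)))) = 70395 / 124729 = 0.56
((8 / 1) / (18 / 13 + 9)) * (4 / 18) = 208 / 1215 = 0.17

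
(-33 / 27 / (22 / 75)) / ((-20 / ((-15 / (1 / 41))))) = -1025 / 8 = -128.12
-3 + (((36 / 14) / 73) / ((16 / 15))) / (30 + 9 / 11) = -1385337 / 461944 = -3.00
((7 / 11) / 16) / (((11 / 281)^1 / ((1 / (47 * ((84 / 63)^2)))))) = 17703 / 1455872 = 0.01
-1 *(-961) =961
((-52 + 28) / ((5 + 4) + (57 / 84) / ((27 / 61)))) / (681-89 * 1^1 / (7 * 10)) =-1270080 / 378887503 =-0.00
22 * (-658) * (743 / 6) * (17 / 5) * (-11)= 1005654958 / 15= 67043663.87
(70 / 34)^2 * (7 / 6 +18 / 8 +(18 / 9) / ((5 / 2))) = 17.87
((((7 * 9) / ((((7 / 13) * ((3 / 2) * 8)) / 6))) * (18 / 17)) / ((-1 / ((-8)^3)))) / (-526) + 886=3691738 / 4471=825.71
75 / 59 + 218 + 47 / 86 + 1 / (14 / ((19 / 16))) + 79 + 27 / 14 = 170958699 / 568288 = 300.83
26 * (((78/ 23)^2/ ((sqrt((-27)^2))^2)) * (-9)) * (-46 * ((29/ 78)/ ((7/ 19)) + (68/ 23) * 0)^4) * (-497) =-6544323271271/ 74764053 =-87533.02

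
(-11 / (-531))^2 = 121 / 281961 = 0.00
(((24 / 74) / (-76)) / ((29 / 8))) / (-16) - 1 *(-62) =2527991 / 40774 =62.00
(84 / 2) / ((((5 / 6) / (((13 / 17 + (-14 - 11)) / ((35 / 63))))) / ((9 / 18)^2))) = -549.66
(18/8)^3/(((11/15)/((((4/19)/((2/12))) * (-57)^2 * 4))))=5609655/22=254984.32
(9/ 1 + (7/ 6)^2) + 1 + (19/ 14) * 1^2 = 3205/ 252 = 12.72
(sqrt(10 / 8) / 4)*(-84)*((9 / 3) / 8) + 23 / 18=23 / 18 - 63*sqrt(5) / 16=-7.53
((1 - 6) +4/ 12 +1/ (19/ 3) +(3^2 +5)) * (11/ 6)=5951/ 342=17.40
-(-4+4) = 0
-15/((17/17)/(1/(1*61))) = -15/61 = -0.25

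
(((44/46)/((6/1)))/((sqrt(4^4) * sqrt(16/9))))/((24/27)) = 99/11776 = 0.01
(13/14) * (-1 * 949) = -12337/14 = -881.21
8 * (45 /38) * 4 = 720 /19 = 37.89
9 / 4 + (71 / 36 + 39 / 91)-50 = -2857 / 63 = -45.35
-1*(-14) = 14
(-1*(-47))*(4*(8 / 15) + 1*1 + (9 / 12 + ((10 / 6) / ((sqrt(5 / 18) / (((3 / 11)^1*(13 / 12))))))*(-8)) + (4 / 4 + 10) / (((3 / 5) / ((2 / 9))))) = 201959 / 540 - 1222*sqrt(10) / 11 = 22.70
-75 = -75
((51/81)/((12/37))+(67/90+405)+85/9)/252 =675751/408240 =1.66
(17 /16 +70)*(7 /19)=7959 /304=26.18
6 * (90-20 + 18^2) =2364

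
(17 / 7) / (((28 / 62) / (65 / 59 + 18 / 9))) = 96441 / 5782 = 16.68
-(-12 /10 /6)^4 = -1 /625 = -0.00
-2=-2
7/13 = 0.54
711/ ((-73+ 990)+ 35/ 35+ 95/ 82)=58302/ 75371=0.77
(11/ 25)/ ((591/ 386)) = 4246/ 14775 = 0.29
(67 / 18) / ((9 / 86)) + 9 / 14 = 41063 / 1134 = 36.21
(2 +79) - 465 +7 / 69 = -26489 / 69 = -383.90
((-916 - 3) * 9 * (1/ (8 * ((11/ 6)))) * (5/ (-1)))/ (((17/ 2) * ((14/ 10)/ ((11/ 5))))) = 521.28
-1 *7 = -7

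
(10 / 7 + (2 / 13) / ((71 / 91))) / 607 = 808 / 301679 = 0.00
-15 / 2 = -7.50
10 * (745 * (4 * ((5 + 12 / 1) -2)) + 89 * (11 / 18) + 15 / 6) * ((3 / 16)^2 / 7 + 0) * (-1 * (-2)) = 503515 / 112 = 4495.67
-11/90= -0.12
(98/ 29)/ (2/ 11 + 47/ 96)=103488/ 20561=5.03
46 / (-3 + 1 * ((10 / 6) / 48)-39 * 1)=-6624 / 6043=-1.10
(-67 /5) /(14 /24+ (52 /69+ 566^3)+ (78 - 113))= -6164 /83407872675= -0.00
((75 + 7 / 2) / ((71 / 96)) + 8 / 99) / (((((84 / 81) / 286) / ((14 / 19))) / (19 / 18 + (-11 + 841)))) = 72597642572 / 4047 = 17938631.72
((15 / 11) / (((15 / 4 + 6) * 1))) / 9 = 20 / 1287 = 0.02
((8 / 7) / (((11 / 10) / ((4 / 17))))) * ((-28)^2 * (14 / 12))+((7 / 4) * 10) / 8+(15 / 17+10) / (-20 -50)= 14176957 / 62832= 225.63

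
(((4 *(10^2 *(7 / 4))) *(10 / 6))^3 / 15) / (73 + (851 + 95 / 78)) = 222950000000 / 1948509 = 114420.82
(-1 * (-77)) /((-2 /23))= -1771 /2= -885.50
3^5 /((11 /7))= 1701 /11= 154.64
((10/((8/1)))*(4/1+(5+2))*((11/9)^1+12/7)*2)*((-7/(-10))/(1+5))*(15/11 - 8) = -13505/216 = -62.52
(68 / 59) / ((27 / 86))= 5848 / 1593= 3.67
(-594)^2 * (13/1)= 4586868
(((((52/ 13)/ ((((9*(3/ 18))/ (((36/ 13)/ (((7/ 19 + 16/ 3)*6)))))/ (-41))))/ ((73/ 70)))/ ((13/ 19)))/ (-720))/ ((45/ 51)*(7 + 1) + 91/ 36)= 42271656/ 23523883175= 0.00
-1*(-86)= 86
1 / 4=0.25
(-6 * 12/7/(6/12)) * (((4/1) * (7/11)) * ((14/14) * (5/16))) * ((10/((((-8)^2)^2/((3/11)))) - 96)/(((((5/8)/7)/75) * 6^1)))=3406209975/15488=219925.75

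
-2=-2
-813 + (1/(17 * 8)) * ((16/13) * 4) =-179665/221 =-812.96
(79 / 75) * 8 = 632 / 75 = 8.43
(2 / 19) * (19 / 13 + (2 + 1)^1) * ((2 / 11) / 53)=232 / 144001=0.00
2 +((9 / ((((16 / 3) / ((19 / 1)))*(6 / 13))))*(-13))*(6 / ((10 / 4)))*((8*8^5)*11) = -31249760246 / 5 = -6249952049.20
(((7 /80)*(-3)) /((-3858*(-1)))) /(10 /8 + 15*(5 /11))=-77 /9130600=-0.00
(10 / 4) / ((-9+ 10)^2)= 5 / 2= 2.50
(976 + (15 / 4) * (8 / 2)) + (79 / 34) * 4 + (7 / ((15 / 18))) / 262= 11138632 / 11135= 1000.33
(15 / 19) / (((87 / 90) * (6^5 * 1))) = 25 / 238032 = 0.00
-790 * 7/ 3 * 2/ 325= -2212/ 195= -11.34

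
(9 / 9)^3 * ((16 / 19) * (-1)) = -16 / 19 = -0.84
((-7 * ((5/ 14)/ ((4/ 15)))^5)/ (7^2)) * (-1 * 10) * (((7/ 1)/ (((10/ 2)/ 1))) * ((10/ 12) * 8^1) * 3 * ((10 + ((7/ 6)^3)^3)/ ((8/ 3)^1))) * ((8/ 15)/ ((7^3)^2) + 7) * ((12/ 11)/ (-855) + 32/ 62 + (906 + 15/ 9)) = 5754243.76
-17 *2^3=-136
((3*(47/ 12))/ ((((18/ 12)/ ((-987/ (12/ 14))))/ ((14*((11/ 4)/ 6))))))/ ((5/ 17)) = -141687469/ 720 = -196788.15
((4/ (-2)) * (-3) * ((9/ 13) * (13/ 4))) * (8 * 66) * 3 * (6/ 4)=32076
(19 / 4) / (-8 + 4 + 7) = 1.58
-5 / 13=-0.38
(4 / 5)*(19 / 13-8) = -68 / 13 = -5.23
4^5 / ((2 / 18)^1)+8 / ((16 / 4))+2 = 9220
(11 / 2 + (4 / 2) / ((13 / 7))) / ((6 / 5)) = 285 / 52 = 5.48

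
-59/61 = -0.97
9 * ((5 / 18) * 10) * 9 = 225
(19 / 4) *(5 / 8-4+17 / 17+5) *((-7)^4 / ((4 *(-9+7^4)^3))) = 957999 / 1751836196864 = 0.00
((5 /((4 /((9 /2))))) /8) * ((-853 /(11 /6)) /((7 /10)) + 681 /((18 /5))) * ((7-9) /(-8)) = -3295275 /39424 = -83.59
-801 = -801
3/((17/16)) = 48/17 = 2.82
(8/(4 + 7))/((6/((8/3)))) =32/99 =0.32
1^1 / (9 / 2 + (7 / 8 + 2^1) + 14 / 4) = 8 / 87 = 0.09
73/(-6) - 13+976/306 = -6725/306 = -21.98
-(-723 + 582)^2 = -19881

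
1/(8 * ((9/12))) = 1/6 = 0.17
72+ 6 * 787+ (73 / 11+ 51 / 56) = 2957753 / 616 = 4801.55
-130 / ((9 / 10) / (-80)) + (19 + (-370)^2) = 1336271 / 9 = 148474.56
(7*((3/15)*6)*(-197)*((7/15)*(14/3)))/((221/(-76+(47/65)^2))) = 28730378348/23343125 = 1230.79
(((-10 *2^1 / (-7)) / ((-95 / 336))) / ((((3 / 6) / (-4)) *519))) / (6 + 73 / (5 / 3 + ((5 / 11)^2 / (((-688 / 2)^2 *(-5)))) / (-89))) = 1631181295360 / 521508411632811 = 0.00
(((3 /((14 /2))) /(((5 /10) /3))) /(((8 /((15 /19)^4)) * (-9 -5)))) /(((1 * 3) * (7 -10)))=50625 /51085832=0.00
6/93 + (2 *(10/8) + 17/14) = 820/217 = 3.78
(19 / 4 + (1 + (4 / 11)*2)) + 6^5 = 342429 / 44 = 7782.48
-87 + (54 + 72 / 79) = -32.09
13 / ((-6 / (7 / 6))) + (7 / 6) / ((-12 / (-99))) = 511 / 72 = 7.10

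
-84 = -84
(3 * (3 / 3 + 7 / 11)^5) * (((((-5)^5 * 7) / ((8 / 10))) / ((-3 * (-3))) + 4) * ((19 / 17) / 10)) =-163399526748 / 13689335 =-11936.26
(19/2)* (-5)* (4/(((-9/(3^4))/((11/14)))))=9405/7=1343.57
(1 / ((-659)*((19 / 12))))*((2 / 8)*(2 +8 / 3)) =-14 / 12521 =-0.00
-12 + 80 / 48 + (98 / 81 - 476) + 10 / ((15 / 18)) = -38323 / 81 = -473.12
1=1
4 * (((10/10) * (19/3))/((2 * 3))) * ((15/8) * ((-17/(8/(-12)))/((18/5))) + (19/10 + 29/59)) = 312341/4720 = 66.17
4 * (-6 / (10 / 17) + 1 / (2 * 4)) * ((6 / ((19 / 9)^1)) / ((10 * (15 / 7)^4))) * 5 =-2.72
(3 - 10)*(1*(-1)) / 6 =7 / 6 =1.17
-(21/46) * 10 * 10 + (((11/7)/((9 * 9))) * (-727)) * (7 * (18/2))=-193381/207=-934.21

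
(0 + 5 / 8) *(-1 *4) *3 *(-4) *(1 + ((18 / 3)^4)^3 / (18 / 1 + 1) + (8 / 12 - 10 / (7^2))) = 3199870074770 / 931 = 3437024784.93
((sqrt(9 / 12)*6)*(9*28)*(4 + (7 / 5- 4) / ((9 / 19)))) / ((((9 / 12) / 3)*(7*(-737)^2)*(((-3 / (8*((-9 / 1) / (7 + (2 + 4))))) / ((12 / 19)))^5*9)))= -10567230160896*sqrt(3) / 37266185691193745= -0.00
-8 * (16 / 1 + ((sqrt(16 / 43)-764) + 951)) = -1624-32 * sqrt(43) / 43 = -1628.88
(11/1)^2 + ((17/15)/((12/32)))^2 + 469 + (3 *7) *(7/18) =2459567/4050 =607.30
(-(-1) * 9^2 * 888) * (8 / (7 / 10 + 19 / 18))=25894080 / 79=327773.16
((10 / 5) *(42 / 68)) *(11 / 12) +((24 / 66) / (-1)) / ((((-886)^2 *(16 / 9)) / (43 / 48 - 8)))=967116653 / 854075648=1.13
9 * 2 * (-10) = -180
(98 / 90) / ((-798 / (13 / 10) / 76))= -91 / 675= -0.13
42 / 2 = 21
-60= -60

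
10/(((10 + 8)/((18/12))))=0.83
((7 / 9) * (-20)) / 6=-70 / 27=-2.59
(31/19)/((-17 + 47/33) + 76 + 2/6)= 1023/38095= 0.03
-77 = -77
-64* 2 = -128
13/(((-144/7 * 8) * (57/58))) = -2639/32832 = -0.08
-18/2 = -9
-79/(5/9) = -711/5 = -142.20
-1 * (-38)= 38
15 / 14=1.07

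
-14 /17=-0.82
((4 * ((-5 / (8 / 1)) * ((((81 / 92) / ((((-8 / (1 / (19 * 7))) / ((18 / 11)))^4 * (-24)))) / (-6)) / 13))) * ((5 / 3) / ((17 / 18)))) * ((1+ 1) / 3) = -1476225 / 190760019359058845696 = -0.00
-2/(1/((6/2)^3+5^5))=-6304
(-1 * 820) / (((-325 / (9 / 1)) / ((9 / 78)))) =2214 / 845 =2.62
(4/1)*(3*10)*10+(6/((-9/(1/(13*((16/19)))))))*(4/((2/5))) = 1199.39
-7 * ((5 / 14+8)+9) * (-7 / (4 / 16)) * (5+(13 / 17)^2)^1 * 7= 38435796 / 289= 132995.83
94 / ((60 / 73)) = 3431 / 30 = 114.37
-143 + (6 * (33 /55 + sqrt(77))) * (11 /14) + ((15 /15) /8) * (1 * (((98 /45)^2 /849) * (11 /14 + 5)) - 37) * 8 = -26318443 /148575 + 33 * sqrt(77) /7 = -135.77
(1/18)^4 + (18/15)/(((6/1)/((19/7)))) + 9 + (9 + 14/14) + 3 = 82826099/3674160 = 22.54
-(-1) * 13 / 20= 13 / 20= 0.65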